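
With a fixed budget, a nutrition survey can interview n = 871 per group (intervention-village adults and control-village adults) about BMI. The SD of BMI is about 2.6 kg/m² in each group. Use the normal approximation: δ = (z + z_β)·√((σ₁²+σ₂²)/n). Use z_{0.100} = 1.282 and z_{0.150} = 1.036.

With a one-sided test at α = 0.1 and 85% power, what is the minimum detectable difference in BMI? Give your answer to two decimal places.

δ = (z_α + z_β) · √((σ₁²+σ₂²)/n)
  = (1.282 + 1.036) · √(13.52/871)
  = 2.318 · √0.01552
  = 2.318 · 0.1246
  = 0.2888

Minimum detectable difference ≈ 0.29 kg/m²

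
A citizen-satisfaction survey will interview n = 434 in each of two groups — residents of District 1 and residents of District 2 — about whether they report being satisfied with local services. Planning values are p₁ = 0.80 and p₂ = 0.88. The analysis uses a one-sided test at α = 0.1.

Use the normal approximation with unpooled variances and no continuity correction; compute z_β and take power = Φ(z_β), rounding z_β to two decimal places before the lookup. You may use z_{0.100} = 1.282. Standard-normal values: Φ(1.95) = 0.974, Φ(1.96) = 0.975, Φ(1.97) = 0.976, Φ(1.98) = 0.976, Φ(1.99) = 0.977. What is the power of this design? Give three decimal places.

Power ≈ 0.974

z_β = |p₁−p₂|·√(n/[p₁q₁+p₂q₂]) − z_α
    = 0.08 · √(434/0.2656) − 1.282
    = 0.08 · 40.4232 − 1.282
    = 3.2339 − 1.282 = 1.9519 → 1.95
Power = Φ(1.95) = 0.974.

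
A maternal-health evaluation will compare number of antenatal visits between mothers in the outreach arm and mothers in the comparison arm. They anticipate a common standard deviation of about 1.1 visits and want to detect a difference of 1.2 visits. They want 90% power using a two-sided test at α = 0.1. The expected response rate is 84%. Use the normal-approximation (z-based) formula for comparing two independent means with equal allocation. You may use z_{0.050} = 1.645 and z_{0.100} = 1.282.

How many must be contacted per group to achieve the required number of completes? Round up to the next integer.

n = 18 per group

n = (z_{α/2} + z_β)² · (σ₁² + σ₂²) / δ²
  = (1.645 + 1.282)² · (2·1.1² = 2.42) / 1.2²
  = 8.5673 · 2.42 / 1.44
  = 14.40
Adjust for 84% response: 14.40 / 0.84 = 17.14.
Round up → n = 18 per group.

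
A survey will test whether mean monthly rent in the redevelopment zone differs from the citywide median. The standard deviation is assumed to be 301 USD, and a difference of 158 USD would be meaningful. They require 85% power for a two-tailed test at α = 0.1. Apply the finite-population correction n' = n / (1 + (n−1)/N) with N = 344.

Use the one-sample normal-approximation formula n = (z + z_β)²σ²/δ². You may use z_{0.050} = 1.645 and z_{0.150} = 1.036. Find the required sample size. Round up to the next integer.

n = 25

n = (z_{α/2} + z_β)² · σ² / δ²
  = (1.645 + 1.036)² · 301² / 158²
  = 7.1878 · 90601 / 24964
  = 26.09
Finite-population correction (N = 344): 26.09 / (1 + (26.09 − 1)/344) = 24.31.
Round up → n = 25.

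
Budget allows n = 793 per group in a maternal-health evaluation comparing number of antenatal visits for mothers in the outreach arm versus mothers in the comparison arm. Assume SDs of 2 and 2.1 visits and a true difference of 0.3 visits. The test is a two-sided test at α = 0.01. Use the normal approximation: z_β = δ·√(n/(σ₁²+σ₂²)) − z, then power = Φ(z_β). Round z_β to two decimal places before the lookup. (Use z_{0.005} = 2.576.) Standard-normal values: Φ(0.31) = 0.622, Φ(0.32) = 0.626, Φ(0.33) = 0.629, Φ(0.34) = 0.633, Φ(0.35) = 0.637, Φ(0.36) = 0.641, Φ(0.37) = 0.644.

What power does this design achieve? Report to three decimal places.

z_β = δ·√(n/(σ₁²+σ₂²)) − z_{α/2}
    = 0.3 · √(793/8.41) − 2.576
    = 0.3 · 9.71043 − 2.576
    = 2.9131 − 2.576 = 0.3371 → 0.34
Power = Φ(0.34) = 0.633.

Power ≈ 0.633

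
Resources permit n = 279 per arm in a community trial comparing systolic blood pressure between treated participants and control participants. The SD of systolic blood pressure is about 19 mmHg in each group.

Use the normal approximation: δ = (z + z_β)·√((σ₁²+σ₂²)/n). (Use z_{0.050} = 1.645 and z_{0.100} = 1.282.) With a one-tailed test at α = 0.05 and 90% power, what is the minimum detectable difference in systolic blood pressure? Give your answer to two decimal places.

Minimum detectable difference ≈ 4.71 mmHg

δ = (z_α + z_β) · √((σ₁²+σ₂²)/n)
  = (1.645 + 1.282) · √(722/279)
  = 2.927 · √2.5878
  = 2.927 · 1.6087
  = 4.7086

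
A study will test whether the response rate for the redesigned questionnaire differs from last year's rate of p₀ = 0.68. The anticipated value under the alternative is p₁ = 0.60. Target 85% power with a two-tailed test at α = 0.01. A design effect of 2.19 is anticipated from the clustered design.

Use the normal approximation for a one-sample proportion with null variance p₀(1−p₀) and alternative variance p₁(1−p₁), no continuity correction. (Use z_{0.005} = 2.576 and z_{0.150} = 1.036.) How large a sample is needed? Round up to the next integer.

n = [z_{α/2}·√(p₀q₀) + z_β·√(p₁q₁)]² / (p₁ − p₀)²
  = [2.576·√(0.68·0.32) + 1.036·√(0.60·0.40)]² / (-0.08)²
  = [2.576·0.4665 + 1.036·0.4899]² / 0.0064
  = [1.7092]² / 0.0064
  = 456.45
Design effect: 2.19 × 456.45 = 999.63.
Round up → n = 1000.

n = 1000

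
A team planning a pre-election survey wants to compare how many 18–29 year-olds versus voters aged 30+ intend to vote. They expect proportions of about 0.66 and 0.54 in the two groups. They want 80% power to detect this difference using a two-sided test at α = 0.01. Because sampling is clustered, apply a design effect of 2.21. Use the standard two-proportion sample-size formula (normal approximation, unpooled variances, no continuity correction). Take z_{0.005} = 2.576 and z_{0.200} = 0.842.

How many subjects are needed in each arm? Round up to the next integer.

n = 848 per group

n = (z_{α/2} + z_β)² · [p₁(1−p₁) + p₂(1−p₂)] / (p₁ − p₂)²
  = (2.576 + 0.842)² · (0.66·0.34 + 0.54·0.46) / (0.12)²
  = (3.418)² · (0.2244 + 0.2484) / 0.0144
  = 11.6827 · 0.4728 / 0.0144
  = 383.58
Design effect: 2.21 × 383.58 = 847.72.
Round up → n = 848 per group.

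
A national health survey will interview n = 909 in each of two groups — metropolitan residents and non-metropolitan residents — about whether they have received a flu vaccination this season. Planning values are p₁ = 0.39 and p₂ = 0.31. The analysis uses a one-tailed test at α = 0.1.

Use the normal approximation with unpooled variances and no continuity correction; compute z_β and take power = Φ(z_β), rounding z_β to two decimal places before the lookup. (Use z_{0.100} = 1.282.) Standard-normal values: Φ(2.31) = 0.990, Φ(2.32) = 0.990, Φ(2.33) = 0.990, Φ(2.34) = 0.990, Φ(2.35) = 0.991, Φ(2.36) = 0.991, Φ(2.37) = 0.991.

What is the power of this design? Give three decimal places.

z_β = |p₁−p₂|·√(n/[p₁q₁+p₂q₂]) − z_α
    = 0.08 · √(909/0.4518) − 1.282
    = 0.08 · 44.8548 − 1.282
    = 3.5884 − 1.282 = 2.3064 → 2.31
Power = Φ(2.31) = 0.990.

Power ≈ 0.990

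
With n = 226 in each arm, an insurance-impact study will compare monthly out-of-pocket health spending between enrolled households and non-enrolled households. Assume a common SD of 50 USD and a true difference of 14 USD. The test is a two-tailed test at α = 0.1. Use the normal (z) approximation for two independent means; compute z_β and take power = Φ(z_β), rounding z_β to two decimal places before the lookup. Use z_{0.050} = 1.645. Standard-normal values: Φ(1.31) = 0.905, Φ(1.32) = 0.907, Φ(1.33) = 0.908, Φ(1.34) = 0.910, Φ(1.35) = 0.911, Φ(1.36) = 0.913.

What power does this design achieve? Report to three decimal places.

z_β = δ·√(n/(σ₁²+σ₂²)) − z_{α/2}
    = 14 · √(226/5000) − 1.645
    = 14 · 0.21260 − 1.645
    = 2.9764 − 1.645 = 1.3314 → 1.33
Power = Φ(1.33) = 0.908.

Power ≈ 0.908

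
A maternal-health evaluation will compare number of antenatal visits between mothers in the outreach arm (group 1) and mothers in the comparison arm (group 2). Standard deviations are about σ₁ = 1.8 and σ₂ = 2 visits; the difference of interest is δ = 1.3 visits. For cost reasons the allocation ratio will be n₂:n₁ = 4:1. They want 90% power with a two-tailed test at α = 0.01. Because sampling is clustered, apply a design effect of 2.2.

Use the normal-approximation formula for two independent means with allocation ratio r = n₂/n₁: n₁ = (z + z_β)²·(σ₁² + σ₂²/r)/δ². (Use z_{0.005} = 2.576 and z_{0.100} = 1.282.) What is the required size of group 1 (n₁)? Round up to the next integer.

n₁ = (z_{α/2} + z_β)² · (σ₁² + σ₂²/r) / δ²
   = (2.576 + 1.282)² · (1.8² + 2²/4) / 1.3²
   = 14.8842 · (3.24 + 1) / 1.69
   = 14.8842 · 4.24 / 1.69
   = 37.34
Design effect: 2.2 × 37.34 = 82.15.
Round up → n₁ = 83; n₂ = r·n₁ = 4 × 83 = 332.

n₁ = 83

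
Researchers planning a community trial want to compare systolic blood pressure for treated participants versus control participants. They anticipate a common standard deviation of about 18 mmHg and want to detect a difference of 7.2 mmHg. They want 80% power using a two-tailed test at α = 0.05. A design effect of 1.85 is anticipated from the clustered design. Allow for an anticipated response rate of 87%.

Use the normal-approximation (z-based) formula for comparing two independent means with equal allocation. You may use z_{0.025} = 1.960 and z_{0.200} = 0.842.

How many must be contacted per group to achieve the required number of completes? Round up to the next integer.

n = (z_{α/2} + z_β)² · (σ₁² + σ₂²) / δ²
  = (1.960 + 0.842)² · (2·18² = 648) / 7.2²
  = 7.8512 · 648 / 51.84
  = 98.14
Design effect: 1.85 × 98.14 = 181.56.
Adjust for 87% response: 181.56 / 0.87 = 208.69.
Round up → n = 209 per group.

n = 209 per group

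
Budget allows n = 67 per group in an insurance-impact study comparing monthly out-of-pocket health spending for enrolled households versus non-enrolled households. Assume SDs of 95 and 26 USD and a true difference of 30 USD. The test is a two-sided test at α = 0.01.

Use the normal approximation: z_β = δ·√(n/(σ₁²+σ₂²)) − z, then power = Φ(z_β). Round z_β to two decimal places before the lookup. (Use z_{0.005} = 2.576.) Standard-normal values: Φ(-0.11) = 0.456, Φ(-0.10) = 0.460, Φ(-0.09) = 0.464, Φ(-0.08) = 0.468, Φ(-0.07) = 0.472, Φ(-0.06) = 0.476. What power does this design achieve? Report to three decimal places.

Power ≈ 0.468

z_β = δ·√(n/(σ₁²+σ₂²)) − z_{α/2}
    = 30 · √(67/9701) − 2.576
    = 30 · 0.08311 − 2.576
    = 2.4932 − 2.576 = -0.0828 → -0.08
Power = Φ(-0.08) = 0.468.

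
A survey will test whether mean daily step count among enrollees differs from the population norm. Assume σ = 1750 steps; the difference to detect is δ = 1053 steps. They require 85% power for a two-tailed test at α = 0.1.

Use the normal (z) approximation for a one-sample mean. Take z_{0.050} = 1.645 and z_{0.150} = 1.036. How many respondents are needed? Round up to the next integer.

n = (z_{α/2} + z_β)² · σ² / δ²
  = (1.645 + 1.036)² · 1750² / 1053²
  = 7.1878 · 3062500 / 1108809
  = 19.85
Round up → n = 20.

n = 20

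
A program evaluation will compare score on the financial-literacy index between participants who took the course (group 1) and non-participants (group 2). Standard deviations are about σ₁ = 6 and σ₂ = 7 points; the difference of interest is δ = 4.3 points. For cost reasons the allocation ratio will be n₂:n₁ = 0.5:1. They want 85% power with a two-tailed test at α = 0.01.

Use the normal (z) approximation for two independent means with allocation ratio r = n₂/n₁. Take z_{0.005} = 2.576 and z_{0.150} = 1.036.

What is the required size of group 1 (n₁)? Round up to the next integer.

n₁ = (z_{α/2} + z_β)² · (σ₁² + σ₂²/r) / δ²
   = (2.576 + 1.036)² · (6² + 7²/0.5) / 4.3²
   = 13.0465 · (36 + 98) / 18.49
   = 13.0465 · 134 / 18.49
   = 94.55
Round up → n₁ = 95; n₂ = r·n₁ = 0.5 × 95 = 48.

n₁ = 95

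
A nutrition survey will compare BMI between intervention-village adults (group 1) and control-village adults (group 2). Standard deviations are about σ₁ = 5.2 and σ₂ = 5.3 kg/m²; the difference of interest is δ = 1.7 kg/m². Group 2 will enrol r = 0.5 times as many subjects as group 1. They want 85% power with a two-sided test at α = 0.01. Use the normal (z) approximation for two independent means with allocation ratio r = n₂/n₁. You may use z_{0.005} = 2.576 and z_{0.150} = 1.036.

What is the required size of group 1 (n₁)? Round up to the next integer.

n₁ = 376

n₁ = (z_{α/2} + z_β)² · (σ₁² + σ₂²/r) / δ²
   = (2.576 + 1.036)² · (5.2² + 5.3²/0.5) / 1.7²
   = 13.0465 · (27.04 + 56.18) / 2.89
   = 13.0465 · 83.22 / 2.89
   = 375.69
Round up → n₁ = 376; n₂ = r·n₁ = 0.5 × 376 = 188.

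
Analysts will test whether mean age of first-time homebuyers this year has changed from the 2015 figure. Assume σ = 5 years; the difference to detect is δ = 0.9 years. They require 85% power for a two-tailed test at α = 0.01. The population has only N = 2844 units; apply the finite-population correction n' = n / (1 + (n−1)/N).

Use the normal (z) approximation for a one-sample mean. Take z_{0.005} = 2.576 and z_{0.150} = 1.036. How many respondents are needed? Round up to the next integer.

n = (z_{α/2} + z_β)² · σ² / δ²
  = (2.576 + 1.036)² · 5² / 0.9²
  = 13.0465 · 25 / 0.81
  = 402.67
Finite-population correction (N = 2844): 402.67 / (1 + (402.67 − 1)/2844) = 352.84.
Round up → n = 353.

n = 353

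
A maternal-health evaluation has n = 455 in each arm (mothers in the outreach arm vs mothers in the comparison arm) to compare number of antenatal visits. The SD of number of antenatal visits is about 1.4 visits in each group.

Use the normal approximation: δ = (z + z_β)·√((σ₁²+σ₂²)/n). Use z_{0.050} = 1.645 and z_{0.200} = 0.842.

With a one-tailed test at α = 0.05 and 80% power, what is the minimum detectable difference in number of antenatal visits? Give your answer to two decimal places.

Minimum detectable difference ≈ 0.23 visits

δ = (z_α + z_β) · √((σ₁²+σ₂²)/n)
  = (1.645 + 0.842) · √(3.92/455)
  = 2.487 · √0.00862
  = 2.487 · 0.0928
  = 0.2308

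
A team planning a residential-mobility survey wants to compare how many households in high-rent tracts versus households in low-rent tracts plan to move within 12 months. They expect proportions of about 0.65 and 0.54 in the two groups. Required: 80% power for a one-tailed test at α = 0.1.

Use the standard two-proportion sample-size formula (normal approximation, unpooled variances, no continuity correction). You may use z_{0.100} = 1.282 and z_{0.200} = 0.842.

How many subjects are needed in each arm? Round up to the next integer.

n = 178 per group

n = (z_α + z_β)² · [p₁(1−p₁) + p₂(1−p₂)] / (p₁ − p₂)²
  = (1.282 + 0.842)² · (0.65·0.35 + 0.54·0.46) / (0.11)²
  = (2.124)² · (0.2275 + 0.2484) / 0.0121
  = 4.5114 · 0.4759 / 0.0121
  = 177.44
Round up → n = 178 per group.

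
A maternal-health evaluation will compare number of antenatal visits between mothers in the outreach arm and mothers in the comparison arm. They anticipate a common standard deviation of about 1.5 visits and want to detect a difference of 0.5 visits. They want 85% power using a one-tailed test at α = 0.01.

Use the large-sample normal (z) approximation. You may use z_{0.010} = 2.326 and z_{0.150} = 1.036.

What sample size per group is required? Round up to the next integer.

n = (z_α + z_β)² · (σ₁² + σ₂²) / δ²
  = (2.326 + 1.036)² · (2·1.5² = 4.5) / 0.5²
  = 11.3030 · 4.5 / 0.25
  = 203.45
Round up → n = 204 per group.

n = 204 per group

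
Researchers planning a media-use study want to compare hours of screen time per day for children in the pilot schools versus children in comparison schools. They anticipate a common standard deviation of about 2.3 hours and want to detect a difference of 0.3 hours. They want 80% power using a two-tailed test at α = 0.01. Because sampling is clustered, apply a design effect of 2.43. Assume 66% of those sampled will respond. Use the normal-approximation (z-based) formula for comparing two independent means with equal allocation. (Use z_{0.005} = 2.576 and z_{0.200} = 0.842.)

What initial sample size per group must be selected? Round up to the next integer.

n = 5057 per group

n = (z_{α/2} + z_β)² · (σ₁² + σ₂²) / δ²
  = (2.576 + 0.842)² · (2·2.3² = 10.58) / 0.3²
  = 11.6827 · 10.58 / 0.09
  = 1373.37
Design effect: 2.43 × 1373.37 = 3337.29.
Adjust for 66% response: 3337.29 / 0.66 = 5056.50.
Round up → n = 5057 per group.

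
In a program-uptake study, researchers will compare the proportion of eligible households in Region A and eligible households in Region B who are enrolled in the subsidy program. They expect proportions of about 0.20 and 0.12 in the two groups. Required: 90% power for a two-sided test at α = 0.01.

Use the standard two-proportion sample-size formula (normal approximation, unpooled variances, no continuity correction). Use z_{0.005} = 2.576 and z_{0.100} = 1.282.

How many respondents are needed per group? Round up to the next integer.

n = (z_{α/2} + z_β)² · [p₁(1−p₁) + p₂(1−p₂)] / (p₁ − p₂)²
  = (2.576 + 1.282)² · (0.20·0.80 + 0.12·0.88) / (0.08)²
  = (3.858)² · (0.1600 + 0.1056) / 0.0064
  = 14.8842 · 0.2656 / 0.0064
  = 617.69
Round up → n = 618 per group.

n = 618 per group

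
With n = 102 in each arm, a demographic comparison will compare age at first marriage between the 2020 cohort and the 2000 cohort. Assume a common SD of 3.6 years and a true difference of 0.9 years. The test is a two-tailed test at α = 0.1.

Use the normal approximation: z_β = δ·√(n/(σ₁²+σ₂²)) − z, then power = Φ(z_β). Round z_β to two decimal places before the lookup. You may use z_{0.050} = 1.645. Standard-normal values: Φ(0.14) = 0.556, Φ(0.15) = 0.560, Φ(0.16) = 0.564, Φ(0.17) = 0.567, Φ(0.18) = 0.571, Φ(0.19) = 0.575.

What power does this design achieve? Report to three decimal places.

Power ≈ 0.556

z_β = δ·√(n/(σ₁²+σ₂²)) − z_{α/2}
    = 0.9 · √(102/25.92) − 1.645
    = 0.9 · 1.98373 − 1.645
    = 1.7854 − 1.645 = 0.1404 → 0.14
Power = Φ(0.14) = 0.556.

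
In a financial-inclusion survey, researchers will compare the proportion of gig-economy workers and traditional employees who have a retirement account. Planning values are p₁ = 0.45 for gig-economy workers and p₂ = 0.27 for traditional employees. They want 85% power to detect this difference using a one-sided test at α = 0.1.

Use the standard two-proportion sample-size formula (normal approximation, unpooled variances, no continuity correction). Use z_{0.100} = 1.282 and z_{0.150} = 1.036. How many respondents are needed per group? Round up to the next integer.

n = (z_α + z_β)² · [p₁(1−p₁) + p₂(1−p₂)] / (p₁ − p₂)²
  = (1.282 + 1.036)² · (0.45·0.55 + 0.27·0.73) / (0.18)²
  = (2.318)² · (0.2475 + 0.1971) / 0.0324
  = 5.3731 · 0.4446 / 0.0324
  = 73.73
Round up → n = 74 per group.

n = 74 per group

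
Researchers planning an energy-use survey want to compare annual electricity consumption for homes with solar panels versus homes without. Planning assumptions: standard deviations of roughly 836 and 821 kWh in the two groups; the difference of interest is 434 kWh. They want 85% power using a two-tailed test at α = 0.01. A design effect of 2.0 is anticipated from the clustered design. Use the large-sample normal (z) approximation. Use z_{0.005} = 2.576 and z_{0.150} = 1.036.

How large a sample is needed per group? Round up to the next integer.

n = (z_{α/2} + z_β)² · (σ₁² + σ₂²) / δ²
  = (2.576 + 1.036)² · (836² + 821² = 1372937) / 434²
  = 13.0465 · 1372937 / 188356
  = 95.10
Design effect: 2.0 × 95.10 = 190.19.
Round up → n = 191 per group.

n = 191 per group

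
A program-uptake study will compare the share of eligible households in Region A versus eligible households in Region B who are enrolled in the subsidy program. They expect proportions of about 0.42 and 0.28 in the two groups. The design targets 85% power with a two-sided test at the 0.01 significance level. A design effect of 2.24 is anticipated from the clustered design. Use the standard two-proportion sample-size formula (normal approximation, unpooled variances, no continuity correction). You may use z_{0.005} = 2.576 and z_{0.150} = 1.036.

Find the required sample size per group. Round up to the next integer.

n = (z_{α/2} + z_β)² · [p₁(1−p₁) + p₂(1−p₂)] / (p₁ − p₂)²
  = (2.576 + 1.036)² · (0.42·0.58 + 0.28·0.72) / (0.14)²
  = (3.612)² · (0.2436 + 0.2016) / 0.0196
  = 13.0465 · 0.4452 / 0.0196
  = 296.34
Design effect: 2.24 × 296.34 = 663.81.
Round up → n = 664 per group.

n = 664 per group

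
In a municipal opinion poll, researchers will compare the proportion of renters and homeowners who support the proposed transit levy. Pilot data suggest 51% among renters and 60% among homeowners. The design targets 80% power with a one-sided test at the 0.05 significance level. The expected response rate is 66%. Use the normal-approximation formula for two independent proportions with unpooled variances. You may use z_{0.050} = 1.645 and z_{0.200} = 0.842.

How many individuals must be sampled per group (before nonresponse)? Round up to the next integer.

n = (z_α + z_β)² · [p₁(1−p₁) + p₂(1−p₂)] / (p₁ − p₂)²
  = (1.645 + 0.842)² · (0.51·0.49 + 0.60·0.40) / (-0.09)²
  = (2.487)² · (0.2499 + 0.2400) / 0.0081
  = 6.1852 · 0.4899 / 0.0081
  = 374.09
Adjust for 66% response: 374.09 / 0.66 = 566.80.
Round up → n = 567 per group.

n = 567 per group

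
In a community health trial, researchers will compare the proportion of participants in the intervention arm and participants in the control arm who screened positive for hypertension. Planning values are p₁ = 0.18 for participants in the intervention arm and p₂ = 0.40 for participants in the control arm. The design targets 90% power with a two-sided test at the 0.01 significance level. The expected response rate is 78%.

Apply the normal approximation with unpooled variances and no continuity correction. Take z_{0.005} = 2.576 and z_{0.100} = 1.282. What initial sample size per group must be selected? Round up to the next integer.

n = 153 per group

n = (z_{α/2} + z_β)² · [p₁(1−p₁) + p₂(1−p₂)] / (p₁ − p₂)²
  = (2.576 + 1.282)² · (0.18·0.82 + 0.40·0.60) / (-0.22)²
  = (3.858)² · (0.1476 + 0.2400) / 0.0484
  = 14.8842 · 0.3876 / 0.0484
  = 119.20
Adjust for 78% response: 119.20 / 0.78 = 152.82.
Round up → n = 153 per group.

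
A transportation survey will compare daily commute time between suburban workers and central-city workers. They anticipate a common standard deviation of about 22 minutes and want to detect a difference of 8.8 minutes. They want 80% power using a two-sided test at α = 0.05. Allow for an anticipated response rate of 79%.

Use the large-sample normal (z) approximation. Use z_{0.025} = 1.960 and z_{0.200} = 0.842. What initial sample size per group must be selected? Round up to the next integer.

n = (z_{α/2} + z_β)² · (σ₁² + σ₂²) / δ²
  = (1.960 + 0.842)² · (2·22² = 968) / 8.8²
  = 7.8512 · 968 / 77.44
  = 98.14
Adjust for 79% response: 98.14 / 0.79 = 124.23.
Round up → n = 125 per group.

n = 125 per group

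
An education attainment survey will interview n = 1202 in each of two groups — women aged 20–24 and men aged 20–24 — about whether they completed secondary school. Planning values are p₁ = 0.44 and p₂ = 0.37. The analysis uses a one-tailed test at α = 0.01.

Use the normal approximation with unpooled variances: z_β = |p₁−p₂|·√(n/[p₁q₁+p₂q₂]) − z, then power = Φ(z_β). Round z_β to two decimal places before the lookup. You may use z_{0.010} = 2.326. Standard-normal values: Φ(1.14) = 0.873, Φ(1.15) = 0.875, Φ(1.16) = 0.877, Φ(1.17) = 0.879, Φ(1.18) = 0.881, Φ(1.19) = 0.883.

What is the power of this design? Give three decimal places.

Power ≈ 0.881

z_β = |p₁−p₂|·√(n/[p₁q₁+p₂q₂]) − z_α
    = 0.07 · √(1202/0.4795) − 2.326
    = 0.07 · 50.0677 − 2.326
    = 3.5047 − 2.326 = 1.1787 → 1.18
Power = Φ(1.18) = 0.881.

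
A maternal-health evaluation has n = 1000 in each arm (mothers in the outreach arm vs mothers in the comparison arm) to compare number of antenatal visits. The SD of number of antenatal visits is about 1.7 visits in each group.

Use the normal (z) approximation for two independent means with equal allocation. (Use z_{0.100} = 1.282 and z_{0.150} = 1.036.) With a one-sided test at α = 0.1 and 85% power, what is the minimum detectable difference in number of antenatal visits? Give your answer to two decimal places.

Minimum detectable difference ≈ 0.18 visits

δ = (z_α + z_β) · √((σ₁²+σ₂²)/n)
  = (1.282 + 1.036) · √(5.78/1000)
  = 2.318 · √0.00578
  = 2.318 · 0.0760
  = 0.1762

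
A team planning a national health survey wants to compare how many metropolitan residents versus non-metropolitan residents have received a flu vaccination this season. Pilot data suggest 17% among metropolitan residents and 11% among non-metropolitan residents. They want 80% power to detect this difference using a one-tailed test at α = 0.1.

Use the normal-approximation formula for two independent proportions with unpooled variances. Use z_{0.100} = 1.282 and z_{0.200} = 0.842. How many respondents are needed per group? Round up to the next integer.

n = 300 per group

n = (z_α + z_β)² · [p₁(1−p₁) + p₂(1−p₂)] / (p₁ − p₂)²
  = (1.282 + 0.842)² · (0.17·0.83 + 0.11·0.89) / (0.06)²
  = (2.124)² · (0.1411 + 0.0979) / 0.0036
  = 4.5114 · 0.2390 / 0.0036
  = 299.51
Round up → n = 300 per group.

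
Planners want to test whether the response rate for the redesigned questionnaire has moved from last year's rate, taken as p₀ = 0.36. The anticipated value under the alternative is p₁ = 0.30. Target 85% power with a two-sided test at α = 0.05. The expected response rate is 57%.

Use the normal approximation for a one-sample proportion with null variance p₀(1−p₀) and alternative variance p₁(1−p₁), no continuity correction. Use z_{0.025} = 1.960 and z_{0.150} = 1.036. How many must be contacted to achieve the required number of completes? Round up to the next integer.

n = 977

n = [z_{α/2}·√(p₀q₀) + z_β·√(p₁q₁)]² / (p₁ − p₀)²
  = [1.960·√(0.36·0.64) + 1.036·√(0.30·0.70)]² / (-0.06)²
  = [1.960·0.4800 + 1.036·0.4583]² / 0.0036
  = [1.4156]² / 0.0036
  = 556.61
Adjust for 57% response: 556.61 / 0.57 = 976.51.
Round up → n = 977.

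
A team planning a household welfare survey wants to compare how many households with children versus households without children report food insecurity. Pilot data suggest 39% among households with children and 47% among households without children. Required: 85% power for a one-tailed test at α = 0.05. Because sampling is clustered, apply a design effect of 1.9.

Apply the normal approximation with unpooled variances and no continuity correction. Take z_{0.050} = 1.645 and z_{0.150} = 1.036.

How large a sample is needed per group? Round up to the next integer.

n = (z_α + z_β)² · [p₁(1−p₁) + p₂(1−p₂)] / (p₁ − p₂)²
  = (1.645 + 1.036)² · (0.39·0.61 + 0.47·0.53) / (-0.08)²
  = (2.681)² · (0.2379 + 0.2491) / 0.0064
  = 7.1878 · 0.4870 / 0.0064
  = 546.94
Design effect: 1.9 × 546.94 = 1039.19.
Round up → n = 1040 per group.

n = 1040 per group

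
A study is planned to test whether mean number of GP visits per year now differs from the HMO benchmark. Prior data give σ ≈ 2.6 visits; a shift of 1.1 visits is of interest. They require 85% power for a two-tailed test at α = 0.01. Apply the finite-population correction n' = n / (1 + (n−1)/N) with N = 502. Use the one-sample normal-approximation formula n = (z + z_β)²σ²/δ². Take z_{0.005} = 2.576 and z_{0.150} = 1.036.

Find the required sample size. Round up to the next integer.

n = (z_{α/2} + z_β)² · σ² / δ²
  = (2.576 + 1.036)² · 2.6² / 1.1²
  = 13.0465 · 6.76 / 1.21
  = 72.89
Finite-population correction (N = 502): 72.89 / (1 + (72.89 − 1)/502) = 63.76.
Round up → n = 64.

n = 64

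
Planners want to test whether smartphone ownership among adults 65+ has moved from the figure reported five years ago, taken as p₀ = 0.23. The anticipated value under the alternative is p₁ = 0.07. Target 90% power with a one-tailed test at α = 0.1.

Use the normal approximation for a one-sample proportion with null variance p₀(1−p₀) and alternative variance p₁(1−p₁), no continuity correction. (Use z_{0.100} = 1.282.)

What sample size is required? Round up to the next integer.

n = [z_α·√(p₀q₀) + z_β·√(p₁q₁)]² / (p₁ − p₀)²
  = [1.282·√(0.23·0.77) + 1.282·√(0.07·0.93)]² / (-0.16)²
  = [1.282·0.4208 + 1.282·0.2551]² / 0.0256
  = [0.8666]² / 0.0256
  = 29.34
Round up → n = 30.

n = 30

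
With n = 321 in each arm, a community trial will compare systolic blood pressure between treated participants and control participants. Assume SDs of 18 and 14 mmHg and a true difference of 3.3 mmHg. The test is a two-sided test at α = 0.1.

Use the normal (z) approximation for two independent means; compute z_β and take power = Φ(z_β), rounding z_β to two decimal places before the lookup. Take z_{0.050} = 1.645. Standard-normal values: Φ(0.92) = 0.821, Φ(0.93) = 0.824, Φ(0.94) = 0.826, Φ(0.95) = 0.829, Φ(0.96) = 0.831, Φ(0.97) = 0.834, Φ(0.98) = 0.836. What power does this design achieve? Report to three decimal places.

Power ≈ 0.829

z_β = δ·√(n/(σ₁²+σ₂²)) − z_{α/2}
    = 3.3 · √(321/520) − 1.645
    = 3.3 · 0.78569 − 1.645
    = 2.5928 − 1.645 = 0.9478 → 0.95
Power = Φ(0.95) = 0.829.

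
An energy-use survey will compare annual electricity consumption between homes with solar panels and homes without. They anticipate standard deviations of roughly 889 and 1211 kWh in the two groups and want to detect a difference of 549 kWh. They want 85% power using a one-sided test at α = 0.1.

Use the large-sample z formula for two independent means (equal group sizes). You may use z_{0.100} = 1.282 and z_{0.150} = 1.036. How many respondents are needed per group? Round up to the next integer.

n = (z_α + z_β)² · (σ₁² + σ₂²) / δ²
  = (1.282 + 1.036)² · (889² + 1211² = 2256842) / 549²
  = 5.3731 · 2256842 / 301401
  = 40.23
Round up → n = 41 per group.

n = 41 per group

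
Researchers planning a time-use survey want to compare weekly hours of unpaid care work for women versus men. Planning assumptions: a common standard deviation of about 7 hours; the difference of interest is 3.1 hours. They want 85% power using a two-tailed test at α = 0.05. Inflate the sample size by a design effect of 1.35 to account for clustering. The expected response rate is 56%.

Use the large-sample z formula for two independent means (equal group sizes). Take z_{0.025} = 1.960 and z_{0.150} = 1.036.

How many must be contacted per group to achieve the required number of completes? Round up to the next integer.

n = (z_{α/2} + z_β)² · (σ₁² + σ₂²) / δ²
  = (1.960 + 1.036)² · (2·7² = 98) / 3.1²
  = 8.9760 · 98 / 9.61
  = 91.53
Design effect: 1.35 × 91.53 = 123.57.
Adjust for 56% response: 123.57 / 0.56 = 220.66.
Round up → n = 221 per group.

n = 221 per group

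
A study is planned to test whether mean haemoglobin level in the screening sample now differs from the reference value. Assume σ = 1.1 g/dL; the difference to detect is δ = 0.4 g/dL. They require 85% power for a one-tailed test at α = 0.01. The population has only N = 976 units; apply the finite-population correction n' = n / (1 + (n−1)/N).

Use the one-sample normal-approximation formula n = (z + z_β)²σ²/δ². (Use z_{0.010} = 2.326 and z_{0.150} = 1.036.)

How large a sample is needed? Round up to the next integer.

n = (z_α + z_β)² · σ² / δ²
  = (2.326 + 1.036)² · 1.1² / 0.4²
  = 11.3030 · 1.21 / 0.16
  = 85.48
Finite-population correction (N = 976): 85.48 / (1 + (85.48 − 1)/976) = 78.67.
Round up → n = 79.

n = 79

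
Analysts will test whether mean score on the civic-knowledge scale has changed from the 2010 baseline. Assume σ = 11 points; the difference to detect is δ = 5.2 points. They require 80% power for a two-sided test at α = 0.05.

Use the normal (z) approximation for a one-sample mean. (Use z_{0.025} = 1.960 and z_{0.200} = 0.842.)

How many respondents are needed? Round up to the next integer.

n = 36

n = (z_{α/2} + z_β)² · σ² / δ²
  = (1.960 + 0.842)² · 11² / 5.2²
  = 7.8512 · 121 / 27.04
  = 35.13
Round up → n = 36.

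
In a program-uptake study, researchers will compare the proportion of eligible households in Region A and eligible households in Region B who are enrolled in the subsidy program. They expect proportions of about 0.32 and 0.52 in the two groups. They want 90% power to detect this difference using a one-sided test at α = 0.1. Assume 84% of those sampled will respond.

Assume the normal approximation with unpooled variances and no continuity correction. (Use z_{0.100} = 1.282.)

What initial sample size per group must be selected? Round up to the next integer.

n = (z_α + z_β)² · [p₁(1−p₁) + p₂(1−p₂)] / (p₁ − p₂)²
  = (1.282 + 1.282)² · (0.32·0.68 + 0.52·0.48) / (-0.20)²
  = (2.564)² · (0.2176 + 0.2496) / 0.0400
  = 6.5741 · 0.4672 / 0.0400
  = 76.79
Adjust for 84% response: 76.79 / 0.84 = 91.41.
Round up → n = 92 per group.

n = 92 per group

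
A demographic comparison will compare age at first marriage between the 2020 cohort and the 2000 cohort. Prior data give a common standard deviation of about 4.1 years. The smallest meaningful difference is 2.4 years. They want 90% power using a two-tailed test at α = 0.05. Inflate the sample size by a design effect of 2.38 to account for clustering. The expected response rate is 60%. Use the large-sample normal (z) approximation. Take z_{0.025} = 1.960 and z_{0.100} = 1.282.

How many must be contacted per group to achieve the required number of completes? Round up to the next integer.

n = 244 per group

n = (z_{α/2} + z_β)² · (σ₁² + σ₂²) / δ²
  = (1.960 + 1.282)² · (2·4.1² = 33.62) / 2.4²
  = 10.5106 · 33.62 / 5.76
  = 61.35
Design effect: 2.38 × 61.35 = 146.01.
Adjust for 60% response: 146.01 / 0.60 = 243.35.
Round up → n = 244 per group.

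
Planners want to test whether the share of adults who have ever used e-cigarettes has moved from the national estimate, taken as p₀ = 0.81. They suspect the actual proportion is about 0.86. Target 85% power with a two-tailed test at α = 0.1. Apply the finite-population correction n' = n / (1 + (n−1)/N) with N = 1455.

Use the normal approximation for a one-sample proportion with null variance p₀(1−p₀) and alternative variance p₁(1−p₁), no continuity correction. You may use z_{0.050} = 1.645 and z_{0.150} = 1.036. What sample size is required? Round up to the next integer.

n = [z_{α/2}·√(p₀q₀) + z_β·√(p₁q₁)]² / (p₁ − p₀)²
  = [1.645·√(0.81·0.19) + 1.036·√(0.86·0.14)]² / (0.05)²
  = [1.645·0.3923 + 1.036·0.3470]² / 0.0025
  = [1.0048]² / 0.0025
  = 403.86
Finite-population correction (N = 1455): 403.86 / (1 + (403.86 − 1)/1455) = 316.29.
Round up → n = 317.

n = 317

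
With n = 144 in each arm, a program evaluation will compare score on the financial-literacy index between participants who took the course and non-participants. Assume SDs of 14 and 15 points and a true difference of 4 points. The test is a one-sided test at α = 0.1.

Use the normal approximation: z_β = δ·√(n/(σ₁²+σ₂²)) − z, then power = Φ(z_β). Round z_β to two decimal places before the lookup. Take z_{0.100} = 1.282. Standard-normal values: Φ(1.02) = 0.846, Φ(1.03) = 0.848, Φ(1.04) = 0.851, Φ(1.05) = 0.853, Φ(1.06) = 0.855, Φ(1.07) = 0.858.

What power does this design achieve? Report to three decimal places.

Power ≈ 0.855

z_β = δ·√(n/(σ₁²+σ₂²)) − z_α
    = 4 · √(144/421) − 1.282
    = 4 · 0.58484 − 1.282
    = 2.3394 − 1.282 = 1.0574 → 1.06
Power = Φ(1.06) = 0.855.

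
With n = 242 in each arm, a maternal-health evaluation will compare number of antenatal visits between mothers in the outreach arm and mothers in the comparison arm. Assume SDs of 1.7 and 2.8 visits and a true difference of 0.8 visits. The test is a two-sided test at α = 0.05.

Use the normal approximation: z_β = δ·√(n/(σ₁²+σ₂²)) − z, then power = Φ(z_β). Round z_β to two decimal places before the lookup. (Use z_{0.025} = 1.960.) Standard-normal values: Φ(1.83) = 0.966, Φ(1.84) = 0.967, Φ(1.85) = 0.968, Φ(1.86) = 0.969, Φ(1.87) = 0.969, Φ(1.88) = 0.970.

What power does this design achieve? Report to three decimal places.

z_β = δ·√(n/(σ₁²+σ₂²)) − z_{α/2}
    = 0.8 · √(242/10.73) − 1.960
    = 0.8 · 4.74906 − 1.960
    = 3.7992 − 1.960 = 1.8392 → 1.84
Power = Φ(1.84) = 0.967.

Power ≈ 0.967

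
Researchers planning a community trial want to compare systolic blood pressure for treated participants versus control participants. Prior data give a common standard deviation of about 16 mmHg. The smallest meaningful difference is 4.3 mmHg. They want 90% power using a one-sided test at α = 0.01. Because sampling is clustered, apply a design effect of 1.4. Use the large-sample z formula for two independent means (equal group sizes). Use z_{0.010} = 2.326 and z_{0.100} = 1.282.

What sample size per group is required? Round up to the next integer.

n = 505 per group

n = (z_α + z_β)² · (σ₁² + σ₂²) / δ²
  = (2.326 + 1.282)² · (2·16² = 512) / 4.3²
  = 13.0177 · 512 / 18.49
  = 360.47
Design effect: 1.4 × 360.47 = 504.65.
Round up → n = 505 per group.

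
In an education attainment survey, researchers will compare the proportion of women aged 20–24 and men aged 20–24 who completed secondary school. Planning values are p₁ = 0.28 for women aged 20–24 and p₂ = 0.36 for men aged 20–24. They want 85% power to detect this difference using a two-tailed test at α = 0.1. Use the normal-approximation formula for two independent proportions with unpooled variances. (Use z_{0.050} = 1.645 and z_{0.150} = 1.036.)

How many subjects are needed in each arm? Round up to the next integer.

n = (z_{α/2} + z_β)² · [p₁(1−p₁) + p₂(1−p₂)] / (p₁ − p₂)²
  = (1.645 + 1.036)² · (0.28·0.72 + 0.36·0.64) / (-0.08)²
  = (2.681)² · (0.2016 + 0.2304) / 0.0064
  = 7.1878 · 0.4320 / 0.0064
  = 485.17
Round up → n = 486 per group.

n = 486 per group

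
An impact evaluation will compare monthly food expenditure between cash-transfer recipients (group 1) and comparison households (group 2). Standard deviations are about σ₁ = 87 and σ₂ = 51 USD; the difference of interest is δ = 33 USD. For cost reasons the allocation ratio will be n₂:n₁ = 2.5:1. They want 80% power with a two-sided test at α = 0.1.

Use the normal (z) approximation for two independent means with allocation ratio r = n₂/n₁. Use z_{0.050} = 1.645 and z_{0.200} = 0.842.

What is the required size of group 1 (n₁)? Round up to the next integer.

n₁ = 49

n₁ = (z_{α/2} + z_β)² · (σ₁² + σ₂²/r) / δ²
   = (1.645 + 0.842)² · (87² + 51²/2.5) / 33²
   = 6.1852 · (7569 + 1040.4) / 1089
   = 6.1852 · 8609.4 / 1089
   = 48.90
Round up → n₁ = 49; n₂ = r·n₁ = 2.5 × 49 = 123.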